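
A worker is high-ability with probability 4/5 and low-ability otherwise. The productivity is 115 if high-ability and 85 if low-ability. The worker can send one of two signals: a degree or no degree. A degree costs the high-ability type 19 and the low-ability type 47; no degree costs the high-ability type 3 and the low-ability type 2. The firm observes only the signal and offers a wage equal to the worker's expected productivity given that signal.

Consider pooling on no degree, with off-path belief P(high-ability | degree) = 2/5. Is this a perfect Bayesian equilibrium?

Yes

At the pooled signal (no degree) the firm holds the prior 4/5 and pays 4/5·115 + 1/5·85 = 109. Off-path (degree) belief 2/5 gives 2/5·115 + 3/5·85 = 97.
High-ability: no degree gives 109 − 3 = 106; degree gives 97 − 19 = 78. Stays. ✓
Low-ability: no degree gives 109 − 2 = 107; degree gives 97 − 47 = 50. Stays. ✓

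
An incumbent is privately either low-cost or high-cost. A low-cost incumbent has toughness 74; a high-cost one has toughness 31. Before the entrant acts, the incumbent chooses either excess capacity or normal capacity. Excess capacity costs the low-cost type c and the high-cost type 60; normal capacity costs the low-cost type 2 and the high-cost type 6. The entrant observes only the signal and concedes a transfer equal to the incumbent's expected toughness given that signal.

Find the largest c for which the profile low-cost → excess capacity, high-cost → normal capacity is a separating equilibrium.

45

Under separation: excess capacity → low-cost (pays 74); normal capacity → high-cost (pays 31).
High-cost: 31 − 6 = 25 ≥ 74 − 60 = 14. Holds regardless of c. ✓
Low-cost: 74 − c ≥ 31 − 2, so c ≤ 74 − 29 = 45.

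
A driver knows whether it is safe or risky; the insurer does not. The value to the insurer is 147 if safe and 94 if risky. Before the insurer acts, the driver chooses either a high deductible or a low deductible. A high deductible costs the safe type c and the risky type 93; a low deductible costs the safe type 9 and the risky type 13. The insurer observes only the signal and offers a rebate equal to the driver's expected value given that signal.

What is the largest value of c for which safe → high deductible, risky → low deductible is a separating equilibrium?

Under separation: high deductible → safe (pays 147); low deductible → risky (pays 94).
Risky: 94 − 13 = 81 ≥ 147 − 93 = 54. Holds regardless of c. ✓
Safe: 147 − c ≥ 94 − 9, so c ≤ 147 − 85 = 62.

62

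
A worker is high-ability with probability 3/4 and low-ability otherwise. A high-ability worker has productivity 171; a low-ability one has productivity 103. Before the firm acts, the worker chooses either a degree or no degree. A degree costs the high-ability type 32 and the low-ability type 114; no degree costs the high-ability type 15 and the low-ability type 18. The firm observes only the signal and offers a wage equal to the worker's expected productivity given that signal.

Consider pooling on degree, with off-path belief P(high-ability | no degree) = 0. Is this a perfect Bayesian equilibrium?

At the pooled signal (degree) the firm holds the prior 3/4 and pays 3/4·171 + 1/4·103 = 154. Off-path (no degree) belief 0 gives 0·171 + 1·103 = 103.
High-ability: degree gives 154 − 32 = 122; no degree gives 103 − 15 = 88. Stays. ✓
Low-ability: degree gives 154 − 114 = 40; no degree gives 103 − 18 = 85. Deviates. ✗

No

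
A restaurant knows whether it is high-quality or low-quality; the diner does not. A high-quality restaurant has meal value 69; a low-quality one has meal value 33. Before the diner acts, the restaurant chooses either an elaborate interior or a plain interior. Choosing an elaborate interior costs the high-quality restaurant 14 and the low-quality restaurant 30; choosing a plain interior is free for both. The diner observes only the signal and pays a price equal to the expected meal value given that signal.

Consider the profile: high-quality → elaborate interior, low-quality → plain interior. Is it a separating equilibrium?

Under separation the diner infers type exactly: elaborate interior → high-quality (pays 69), plain interior → low-quality (pays 33).
High-quality: elaborate interior gives 69 − 14 = 55; plain interior gives 33 − 0 = 33. No deviation. ✓
Low-quality: plain interior gives 33 − 0 = 33; elaborate interior gives 69 − 30 = 39. Would deviate. ✗

No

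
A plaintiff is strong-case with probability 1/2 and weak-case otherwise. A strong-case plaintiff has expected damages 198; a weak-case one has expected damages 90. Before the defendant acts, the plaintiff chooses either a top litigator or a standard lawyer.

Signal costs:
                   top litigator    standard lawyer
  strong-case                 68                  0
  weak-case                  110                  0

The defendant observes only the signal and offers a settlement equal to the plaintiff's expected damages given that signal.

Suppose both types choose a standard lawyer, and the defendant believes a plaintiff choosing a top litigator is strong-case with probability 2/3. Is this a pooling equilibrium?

Yes

At the pooled signal (standard lawyer) the defendant holds the prior 1/2 and pays 1/2·198 + 1/2·90 = 144. Off-path (top litigator) belief 2/3 gives 2/3·198 + 1/3·90 = 162.
Strong-case: standard lawyer gives 144 − 0 = 144; top litigator gives 162 − 68 = 94. Stays. ✓
Weak-case: standard lawyer gives 144 − 0 = 144; top litigator gives 162 − 110 = 52. Stays. ✓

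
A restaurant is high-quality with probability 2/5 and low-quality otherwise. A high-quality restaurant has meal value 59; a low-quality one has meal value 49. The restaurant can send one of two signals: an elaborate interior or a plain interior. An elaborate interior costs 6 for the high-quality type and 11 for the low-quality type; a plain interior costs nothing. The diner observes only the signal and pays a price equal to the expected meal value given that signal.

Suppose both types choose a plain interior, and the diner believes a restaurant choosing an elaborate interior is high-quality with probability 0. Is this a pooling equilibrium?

On the equilibrium path (plain interior) the diner holds the prior 2/5 and pays 2/5·59 + 3/5·49 = 53. Off-path (elaborate interior) belief 0 gives 0·59 + 1·49 = 49.
High-quality: plain interior gives 53 − 0 = 53; elaborate interior gives 49 − 6 = 43. Stays. ✓
Low-quality: plain interior gives 53 − 0 = 53; elaborate interior gives 49 − 11 = 38. Stays. ✓
Beliefs are Bayes-consistent on-path and both types best-respond.

Yes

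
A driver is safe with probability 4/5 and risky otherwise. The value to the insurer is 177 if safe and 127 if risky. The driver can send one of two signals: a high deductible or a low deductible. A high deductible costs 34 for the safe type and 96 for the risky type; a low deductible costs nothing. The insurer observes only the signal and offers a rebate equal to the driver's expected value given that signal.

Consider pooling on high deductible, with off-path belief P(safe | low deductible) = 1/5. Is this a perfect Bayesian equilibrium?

On the equilibrium path (high deductible) the insurer holds the prior 4/5 and pays 4/5·177 + 1/5·127 = 167. Off-path (low deductible) belief 1/5 gives 1/5·177 + 4/5·127 = 137.
Safe: high deductible gives 167 − 34 = 133; low deductible gives 137 − 0 = 137. Deviates. ✗
Risky: high deductible gives 167 − 96 = 71; low deductible gives 137 − 0 = 137. Deviates. ✗

No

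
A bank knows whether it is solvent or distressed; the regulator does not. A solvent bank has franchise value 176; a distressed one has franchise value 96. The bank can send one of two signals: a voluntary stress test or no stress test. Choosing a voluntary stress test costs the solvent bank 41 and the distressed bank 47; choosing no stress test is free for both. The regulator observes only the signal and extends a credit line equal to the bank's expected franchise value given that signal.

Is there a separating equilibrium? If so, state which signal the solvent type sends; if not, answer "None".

None

Try solvent → stress test, distressed → no stress test:
  If types separate, stress test earns payment 176 and no stress test earns 96.
  Solvent: stress test gives 176 − 41 = 135; no stress test gives 96 − 0 = 96. No deviation. ✓
  Distressed: no stress test gives 96 − 0 = 96; stress test gives 176 − 47 = 129. Would deviate. ✗
Try solvent → no stress test, distressed → stress test:
  If types separate, no stress test earns payment 176 and stress test earns 96.
  Solvent: no stress test gives 176 − 0 = 176; stress test gives 96 − 41 = 55. No deviation. ✓
  Distressed: stress test gives 96 − 47 = 49; no stress test gives 176 − 0 = 176. Would deviate. ✗
Neither assignment is incentive-compatible.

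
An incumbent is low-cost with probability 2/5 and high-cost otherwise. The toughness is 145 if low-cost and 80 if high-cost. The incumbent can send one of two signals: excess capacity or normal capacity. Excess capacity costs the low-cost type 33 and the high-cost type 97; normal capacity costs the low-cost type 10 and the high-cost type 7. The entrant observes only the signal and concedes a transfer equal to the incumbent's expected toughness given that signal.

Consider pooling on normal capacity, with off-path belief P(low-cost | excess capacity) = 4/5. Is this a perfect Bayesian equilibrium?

At the pooled signal (normal capacity) the entrant holds the prior 2/5 and pays 2/5·145 + 3/5·80 = 106. Off-path (excess capacity) belief 4/5 gives 4/5·145 + 1/5·80 = 132.
Low-cost: normal capacity gives 106 − 10 = 96; excess capacity gives 132 − 33 = 99. Deviates. ✗
High-cost: normal capacity gives 106 − 7 = 99; excess capacity gives 132 − 97 = 35. Stays. ✓

No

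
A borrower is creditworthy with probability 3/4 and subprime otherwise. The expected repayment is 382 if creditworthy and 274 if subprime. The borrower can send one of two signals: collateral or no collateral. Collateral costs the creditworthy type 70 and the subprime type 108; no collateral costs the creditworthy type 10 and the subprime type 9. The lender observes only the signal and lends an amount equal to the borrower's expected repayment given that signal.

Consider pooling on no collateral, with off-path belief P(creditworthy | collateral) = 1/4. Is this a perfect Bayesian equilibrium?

On the equilibrium path (no collateral) the lender holds the prior 3/4 and pays 3/4·382 + 1/4·274 = 355. Off-path (collateral) belief 1/4 gives 1/4·382 + 3/4·274 = 301.
Creditworthy: no collateral gives 355 − 10 = 345; collateral gives 301 − 70 = 231. Stays. ✓
Subprime: no collateral gives 355 − 9 = 346; collateral gives 301 − 108 = 193. Stays. ✓
Beliefs are Bayes-consistent on-path and both types best-respond.

Yes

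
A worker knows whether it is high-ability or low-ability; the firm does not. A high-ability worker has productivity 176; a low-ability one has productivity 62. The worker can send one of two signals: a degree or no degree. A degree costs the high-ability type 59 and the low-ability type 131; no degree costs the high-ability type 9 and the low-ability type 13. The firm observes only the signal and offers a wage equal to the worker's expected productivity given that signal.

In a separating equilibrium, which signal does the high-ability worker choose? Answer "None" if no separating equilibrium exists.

degree

Try high-ability → degree, low-ability → no degree:
  If types separate, degree earns payment 176 and no degree earns 62.
  High-ability: degree gives 176 − 59 = 117; no degree gives 62 − 9 = 53. No deviation. ✓
  Low-ability: no degree gives 62 − 13 = 49; degree gives 176 − 131 = 45. No deviation. ✓
Both hold — the high-ability type sends degree.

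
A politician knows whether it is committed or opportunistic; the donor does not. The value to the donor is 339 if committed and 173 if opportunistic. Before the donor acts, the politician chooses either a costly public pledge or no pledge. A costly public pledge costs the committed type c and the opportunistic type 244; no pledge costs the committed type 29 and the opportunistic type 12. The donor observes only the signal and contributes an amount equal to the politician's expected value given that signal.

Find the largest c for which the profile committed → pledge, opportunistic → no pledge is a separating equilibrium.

Under separation: pledge → committed (pays 339); no pledge → opportunistic (pays 173).
Opportunistic: 173 − 12 = 161 ≥ 339 − 244 = 95. Holds regardless of c. ✓
Committed: 339 − c ≥ 173 − 29, so c ≤ 339 − 144 = 195.

195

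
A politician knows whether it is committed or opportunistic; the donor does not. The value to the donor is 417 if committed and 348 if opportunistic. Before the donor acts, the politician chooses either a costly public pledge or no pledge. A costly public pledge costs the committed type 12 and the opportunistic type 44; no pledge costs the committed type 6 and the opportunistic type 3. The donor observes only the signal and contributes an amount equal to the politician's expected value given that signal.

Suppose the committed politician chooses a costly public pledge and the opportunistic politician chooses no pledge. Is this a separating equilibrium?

No

If types separate, pledge earns payment 417 and no pledge earns 348.
Committed: pledge gives 417 − 12 = 405; no pledge gives 348 − 6 = 342. No deviation. ✓
Opportunistic: no pledge gives 348 − 3 = 345; pledge gives 417 − 44 = 373. Would deviate. ✗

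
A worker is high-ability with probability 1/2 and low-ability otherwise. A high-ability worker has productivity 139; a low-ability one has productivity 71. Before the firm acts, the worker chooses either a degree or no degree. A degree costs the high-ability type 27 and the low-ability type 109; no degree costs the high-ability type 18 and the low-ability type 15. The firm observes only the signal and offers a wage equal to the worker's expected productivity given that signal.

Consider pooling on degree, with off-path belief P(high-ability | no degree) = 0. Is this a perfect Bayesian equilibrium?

No

At the pooled signal (degree) the firm holds the prior 1/2 and pays 1/2·139 + 1/2·71 = 105. Off-path (no degree) belief 0 gives 0·139 + 1·71 = 71.
High-ability: degree gives 105 − 27 = 78; no degree gives 71 − 18 = 53. Stays. ✓
Low-ability: degree gives 105 − 109 = -4; no degree gives 71 − 15 = 56. Deviates. ✗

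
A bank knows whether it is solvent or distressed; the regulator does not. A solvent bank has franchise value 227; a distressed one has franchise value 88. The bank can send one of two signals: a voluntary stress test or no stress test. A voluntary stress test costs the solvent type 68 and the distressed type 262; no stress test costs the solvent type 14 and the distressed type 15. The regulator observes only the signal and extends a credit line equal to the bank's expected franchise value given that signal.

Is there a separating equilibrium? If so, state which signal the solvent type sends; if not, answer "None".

Try solvent → stress test, distressed → no stress test:
  If types separate, stress test earns payment 227 and no stress test earns 88.
  Solvent: stress test gives 227 − 68 = 159; no stress test gives 88 − 14 = 74. No deviation. ✓
  Distressed: no stress test gives 88 − 15 = 73; stress test gives 227 − 262 = -35. No deviation. ✓
Both hold — the solvent type sends stress test.

stress test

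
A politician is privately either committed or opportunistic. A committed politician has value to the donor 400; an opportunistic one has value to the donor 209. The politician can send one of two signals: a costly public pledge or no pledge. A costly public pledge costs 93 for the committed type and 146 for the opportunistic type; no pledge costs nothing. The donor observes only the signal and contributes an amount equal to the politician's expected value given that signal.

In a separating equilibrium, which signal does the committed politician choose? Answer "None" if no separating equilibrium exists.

None

Try committed → pledge, opportunistic → no pledge:
  If types separate, pledge earns payment 400 and no pledge earns 209.
  Committed: pledge gives 400 − 93 = 307; no pledge gives 209 − 0 = 209. No deviation. ✓
  Opportunistic: no pledge gives 209 − 0 = 209; pledge gives 400 − 146 = 254. Would deviate. ✗
Try committed → no pledge, opportunistic → pledge:
  If types separate, no pledge earns payment 400 and pledge earns 209.
  Committed: no pledge gives 400 − 0 = 400; pledge gives 209 − 93 = 116. No deviation. ✓
  Opportunistic: pledge gives 209 − 146 = 63; no pledge gives 400 − 0 = 400. Would deviate. ✗
Neither assignment is incentive-compatible.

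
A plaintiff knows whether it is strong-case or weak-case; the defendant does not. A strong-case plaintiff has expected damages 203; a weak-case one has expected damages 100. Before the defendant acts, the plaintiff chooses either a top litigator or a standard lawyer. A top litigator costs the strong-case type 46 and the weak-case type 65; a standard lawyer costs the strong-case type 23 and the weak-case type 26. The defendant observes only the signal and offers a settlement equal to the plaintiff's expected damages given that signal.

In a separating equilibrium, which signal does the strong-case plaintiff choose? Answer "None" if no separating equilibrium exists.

Try strong-case → top litigator, weak-case → standard lawyer:
  If types separate, top litigator earns payment 203 and standard lawyer earns 100.
  Strong-case: top litigator gives 203 − 46 = 157; standard lawyer gives 100 − 23 = 77. No deviation. ✓
  Weak-case: standard lawyer gives 100 − 26 = 74; top litigator gives 203 − 65 = 138. Would deviate. ✗
Try strong-case → standard lawyer, weak-case → top litigator:
  If types separate, standard lawyer earns payment 203 and top litigator earns 100.
  Strong-case: standard lawyer gives 203 − 23 = 180; top litigator gives 100 − 46 = 54. No deviation. ✓
  Weak-case: top litigator gives 100 − 65 = 35; standard lawyer gives 203 − 26 = 177. Would deviate. ✗
Neither assignment is incentive-compatible.

None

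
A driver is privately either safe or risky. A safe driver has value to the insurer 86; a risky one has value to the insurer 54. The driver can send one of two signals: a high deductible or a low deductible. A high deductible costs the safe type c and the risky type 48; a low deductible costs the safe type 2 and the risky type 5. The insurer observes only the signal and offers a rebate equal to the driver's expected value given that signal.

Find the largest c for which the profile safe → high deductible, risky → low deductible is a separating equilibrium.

34

Under separation: high deductible → safe (pays 86); low deductible → risky (pays 54).
Risky: 54 − 5 = 49 ≥ 86 − 48 = 38. Holds regardless of c. ✓
Safe: 86 − c ≥ 54 − 2, so c ≤ 86 − 52 = 34.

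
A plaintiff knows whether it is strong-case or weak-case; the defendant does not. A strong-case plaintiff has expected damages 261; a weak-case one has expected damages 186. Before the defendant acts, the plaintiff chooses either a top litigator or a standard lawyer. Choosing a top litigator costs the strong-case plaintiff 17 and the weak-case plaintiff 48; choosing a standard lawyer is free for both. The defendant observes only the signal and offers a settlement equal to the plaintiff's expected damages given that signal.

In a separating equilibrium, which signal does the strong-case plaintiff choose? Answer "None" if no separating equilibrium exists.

None

Try strong-case → top litigator, weak-case → standard lawyer:
  Under separation the defendant infers type exactly: top litigator → strong-case (pays 261), standard lawyer → weak-case (pays 186).
  Strong-case: top litigator gives 261 − 17 = 244; standard lawyer gives 186 − 0 = 186. No deviation. ✓
  Weak-case: standard lawyer gives 186 − 0 = 186; top litigator gives 261 − 48 = 213. Would deviate. ✗
Try strong-case → standard lawyer, weak-case → top litigator:
  Under separation the defendant infers type exactly: standard lawyer → strong-case (pays 261), top litigator → weak-case (pays 186).
  Strong-case: standard lawyer gives 261 − 0 = 261; top litigator gives 186 − 17 = 169. No deviation. ✓
  Weak-case: top litigator gives 186 − 48 = 138; standard lawyer gives 261 − 0 = 261. Would deviate. ✗
Neither assignment is incentive-compatible.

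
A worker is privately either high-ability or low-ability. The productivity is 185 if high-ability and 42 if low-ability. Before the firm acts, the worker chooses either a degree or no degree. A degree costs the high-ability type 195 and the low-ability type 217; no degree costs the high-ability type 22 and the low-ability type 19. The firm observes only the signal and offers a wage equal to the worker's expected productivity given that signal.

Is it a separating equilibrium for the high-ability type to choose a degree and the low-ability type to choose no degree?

No

If types separate, degree earns payment 185 and no degree earns 42.
High-ability: degree gives 185 − 195 = -10; no degree gives 42 − 22 = 20. Would deviate. ✗
Low-ability: no degree gives 42 − 19 = 23; degree gives 185 − 217 = -32. No deviation. ✓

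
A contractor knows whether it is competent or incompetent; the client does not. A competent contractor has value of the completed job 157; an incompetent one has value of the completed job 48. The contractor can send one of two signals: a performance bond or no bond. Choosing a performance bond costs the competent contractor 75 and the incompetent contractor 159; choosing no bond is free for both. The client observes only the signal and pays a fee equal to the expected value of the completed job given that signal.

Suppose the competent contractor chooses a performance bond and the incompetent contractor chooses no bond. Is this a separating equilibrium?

Under separation the client infers type exactly: bond → competent (pays 157), no bond → incompetent (pays 48).
Competent: bond gives 157 − 75 = 82; no bond gives 48 − 0 = 48. No deviation. ✓
Incompetent: no bond gives 48 − 0 = 48; bond gives 157 − 159 = -2. No deviation. ✓
Neither type gains from mimicking the other.

Yes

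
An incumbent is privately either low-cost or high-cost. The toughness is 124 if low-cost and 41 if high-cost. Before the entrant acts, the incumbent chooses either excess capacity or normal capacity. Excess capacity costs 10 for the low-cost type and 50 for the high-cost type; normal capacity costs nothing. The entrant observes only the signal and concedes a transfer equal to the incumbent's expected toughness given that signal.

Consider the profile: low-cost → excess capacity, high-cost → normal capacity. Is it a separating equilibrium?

Under separation the entrant infers type exactly: excess capacity → low-cost (pays 124), normal capacity → high-cost (pays 41).
Low-cost: excess capacity gives 124 − 10 = 114; normal capacity gives 41 − 0 = 41. No deviation. ✓
High-cost: normal capacity gives 41 − 0 = 41; excess capacity gives 124 − 50 = 74. Would deviate. ✗

No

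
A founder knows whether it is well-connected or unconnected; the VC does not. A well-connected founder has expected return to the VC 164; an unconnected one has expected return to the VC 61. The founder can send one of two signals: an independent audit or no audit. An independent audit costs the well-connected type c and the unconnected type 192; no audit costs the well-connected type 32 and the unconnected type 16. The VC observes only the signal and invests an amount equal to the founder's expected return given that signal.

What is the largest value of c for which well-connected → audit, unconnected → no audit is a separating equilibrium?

135

Under separation: audit → well-connected (pays 164); no audit → unconnected (pays 61).
Unconnected: 61 − 16 = 45 ≥ 164 − 192 = -28. Holds regardless of c. ✓
Well-connected: 164 − c ≥ 61 − 32, so c ≤ 164 − 29 = 135.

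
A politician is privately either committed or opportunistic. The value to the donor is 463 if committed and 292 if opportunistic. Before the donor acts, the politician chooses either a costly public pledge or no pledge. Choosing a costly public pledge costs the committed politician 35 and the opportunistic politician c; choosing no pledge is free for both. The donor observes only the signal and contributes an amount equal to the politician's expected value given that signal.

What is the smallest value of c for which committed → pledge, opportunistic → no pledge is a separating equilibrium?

171

Under separation: pledge → committed (pays 463); no pledge → opportunistic (pays 292).
Committed: 463 − 35 = 428 ≥ 292 − 0 = 292. Holds regardless of c. ✓
Opportunistic: 292 − 0 ≥ 463 − c, so c ≥ 463 − 292 = 171.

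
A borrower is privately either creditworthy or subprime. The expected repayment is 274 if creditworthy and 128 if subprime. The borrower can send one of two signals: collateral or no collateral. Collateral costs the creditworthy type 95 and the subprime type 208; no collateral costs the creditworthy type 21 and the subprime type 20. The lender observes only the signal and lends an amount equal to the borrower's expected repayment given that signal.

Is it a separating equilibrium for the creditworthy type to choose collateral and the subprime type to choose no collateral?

Yes

If types separate, collateral earns payment 274 and no collateral earns 128.
Creditworthy: collateral gives 274 − 95 = 179; no collateral gives 128 − 21 = 107. No deviation. ✓
Subprime: no collateral gives 128 − 20 = 108; collateral gives 274 − 208 = 66. No deviation. ✓
Both incentive constraints hold.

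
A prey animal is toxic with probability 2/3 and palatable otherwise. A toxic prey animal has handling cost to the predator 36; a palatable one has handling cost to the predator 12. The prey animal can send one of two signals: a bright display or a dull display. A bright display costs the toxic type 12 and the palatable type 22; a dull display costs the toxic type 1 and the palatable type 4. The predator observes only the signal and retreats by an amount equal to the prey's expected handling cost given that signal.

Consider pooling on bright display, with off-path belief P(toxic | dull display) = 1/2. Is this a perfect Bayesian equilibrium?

On the equilibrium path (bright display) the predator holds the prior 2/3 and pays 2/3·36 + 1/3·12 = 28. Off-path (dull display) belief 1/2 gives 1/2·36 + 1/2·12 = 24.
Toxic: bright display gives 28 − 12 = 16; dull display gives 24 − 1 = 23. Deviates. ✗
Palatable: bright display gives 28 − 22 = 6; dull display gives 24 − 4 = 20. Deviates. ✗

No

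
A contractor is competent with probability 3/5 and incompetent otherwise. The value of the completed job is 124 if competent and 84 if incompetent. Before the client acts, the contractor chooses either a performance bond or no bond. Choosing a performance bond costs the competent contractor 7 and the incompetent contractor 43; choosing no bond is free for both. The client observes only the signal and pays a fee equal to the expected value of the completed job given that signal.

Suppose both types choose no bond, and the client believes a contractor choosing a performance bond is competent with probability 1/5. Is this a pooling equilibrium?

Yes

On the equilibrium path (no bond) the client holds the prior 3/5 and pays 3/5·124 + 2/5·84 = 108. Off-path (bond) belief 1/5 gives 1/5·124 + 4/5·84 = 92.
Competent: no bond gives 108 − 0 = 108; bond gives 92 − 7 = 85. Stays. ✓
Incompetent: no bond gives 108 − 0 = 108; bond gives 92 − 43 = 49. Stays. ✓
Beliefs are Bayes-consistent on-path and both types best-respond.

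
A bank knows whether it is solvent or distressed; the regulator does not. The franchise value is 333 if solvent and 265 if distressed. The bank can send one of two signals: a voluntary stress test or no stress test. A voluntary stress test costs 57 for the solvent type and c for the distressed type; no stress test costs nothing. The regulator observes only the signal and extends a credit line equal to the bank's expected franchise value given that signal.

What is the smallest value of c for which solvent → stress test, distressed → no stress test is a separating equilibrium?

68

Under separation: stress test → solvent (pays 333); no stress test → distressed (pays 265).
Solvent: 333 − 57 = 276 ≥ 265 − 0 = 265. Holds regardless of c. ✓
Distressed: 265 − 0 ≥ 333 − c, so c ≥ 333 − 265 = 68.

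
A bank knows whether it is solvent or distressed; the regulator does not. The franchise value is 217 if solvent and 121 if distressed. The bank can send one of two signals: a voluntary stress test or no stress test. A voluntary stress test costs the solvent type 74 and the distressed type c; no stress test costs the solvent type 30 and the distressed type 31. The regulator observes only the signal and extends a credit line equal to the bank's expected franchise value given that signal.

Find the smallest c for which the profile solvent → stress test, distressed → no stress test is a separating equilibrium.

Under separation: stress test → solvent (pays 217); no stress test → distressed (pays 121).
Solvent: 217 − 74 = 143 ≥ 121 − 30 = 91. Holds regardless of c. ✓
Distressed: 121 − 31 ≥ 217 − c, so c ≥ 217 − 90 = 127.

127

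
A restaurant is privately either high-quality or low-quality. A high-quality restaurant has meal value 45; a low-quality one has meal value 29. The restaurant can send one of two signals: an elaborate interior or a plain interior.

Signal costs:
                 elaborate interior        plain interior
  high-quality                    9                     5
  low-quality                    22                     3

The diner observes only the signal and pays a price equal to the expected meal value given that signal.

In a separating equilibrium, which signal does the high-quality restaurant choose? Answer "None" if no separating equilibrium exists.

Try high-quality → elaborate interior, low-quality → plain interior:
  Under separation the diner infers type exactly: elaborate interior → high-quality (pays 45), plain interior → low-quality (pays 29).
  High-quality: elaborate interior gives 45 − 9 = 36; plain interior gives 29 − 5 = 24. No deviation. ✓
  Low-quality: plain interior gives 29 − 3 = 26; elaborate interior gives 45 − 22 = 23. No deviation. ✓
Both hold — the high-quality type sends elaborate interior.

elaborate interior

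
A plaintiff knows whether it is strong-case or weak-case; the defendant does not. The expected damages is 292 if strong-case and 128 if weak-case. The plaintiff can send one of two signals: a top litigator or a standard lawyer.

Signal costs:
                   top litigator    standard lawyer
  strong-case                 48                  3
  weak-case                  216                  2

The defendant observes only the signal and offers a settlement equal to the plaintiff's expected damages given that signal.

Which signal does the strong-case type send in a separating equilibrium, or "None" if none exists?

Try strong-case → top litigator, weak-case → standard lawyer:
  If types separate, top litigator earns payment 292 and standard lawyer earns 128.
  Strong-case: top litigator gives 292 − 48 = 244; standard lawyer gives 128 − 3 = 125. No deviation. ✓
  Weak-case: standard lawyer gives 128 − 2 = 126; top litigator gives 292 − 216 = 76. No deviation. ✓
Both hold — the strong-case type sends top litigator.

top litigator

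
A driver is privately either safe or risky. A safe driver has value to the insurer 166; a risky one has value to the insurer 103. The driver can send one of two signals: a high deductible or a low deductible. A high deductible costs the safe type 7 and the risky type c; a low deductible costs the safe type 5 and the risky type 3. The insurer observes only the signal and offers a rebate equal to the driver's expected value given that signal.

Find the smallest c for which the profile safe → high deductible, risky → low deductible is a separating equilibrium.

Under separation: high deductible → safe (pays 166); low deductible → risky (pays 103).
Safe: 166 − 7 = 159 ≥ 103 − 5 = 98. Holds regardless of c. ✓
Risky: 103 − 3 ≥ 166 − c, so c ≥ 166 − 100 = 66.

66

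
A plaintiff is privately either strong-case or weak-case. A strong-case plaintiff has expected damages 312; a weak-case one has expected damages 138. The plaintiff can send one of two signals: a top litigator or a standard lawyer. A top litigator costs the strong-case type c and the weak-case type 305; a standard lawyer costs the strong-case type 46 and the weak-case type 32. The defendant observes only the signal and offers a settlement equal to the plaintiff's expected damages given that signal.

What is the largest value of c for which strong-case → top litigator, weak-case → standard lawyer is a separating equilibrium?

220

Under separation: top litigator → strong-case (pays 312); standard lawyer → weak-case (pays 138).
Weak-case: 138 − 32 = 106 ≥ 312 − 305 = 7. Holds regardless of c. ✓
Strong-case: 312 − c ≥ 138 − 46, so c ≤ 312 − 92 = 220.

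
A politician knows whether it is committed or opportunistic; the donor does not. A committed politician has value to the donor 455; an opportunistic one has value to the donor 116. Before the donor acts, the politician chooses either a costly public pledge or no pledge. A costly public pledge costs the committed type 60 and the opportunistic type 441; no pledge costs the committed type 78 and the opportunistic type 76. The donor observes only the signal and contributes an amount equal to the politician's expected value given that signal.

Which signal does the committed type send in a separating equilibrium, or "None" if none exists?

pledge

Try committed → pledge, opportunistic → no pledge:
  If types separate, pledge earns payment 455 and no pledge earns 116.
  Committed: pledge gives 455 − 60 = 395; no pledge gives 116 − 78 = 38. No deviation. ✓
  Opportunistic: no pledge gives 116 − 76 = 40; pledge gives 455 − 441 = 14. No deviation. ✓
Both hold — the committed type sends pledge.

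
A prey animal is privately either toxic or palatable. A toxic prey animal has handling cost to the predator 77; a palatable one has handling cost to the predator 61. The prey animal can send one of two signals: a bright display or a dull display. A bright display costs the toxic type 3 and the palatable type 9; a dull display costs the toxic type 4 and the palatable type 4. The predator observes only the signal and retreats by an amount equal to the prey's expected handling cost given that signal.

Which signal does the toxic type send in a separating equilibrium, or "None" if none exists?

None

Try toxic → bright display, palatable → dull display:
  Under separation the predator infers type exactly: bright display → toxic (pays 77), dull display → palatable (pays 61).
  Toxic: bright display gives 77 − 3 = 74; dull display gives 61 − 4 = 57. No deviation. ✓
  Palatable: dull display gives 61 − 4 = 57; bright display gives 77 − 9 = 68. Would deviate. ✗
Try toxic → dull display, palatable → bright display:
  Under separation the predator infers type exactly: dull display → toxic (pays 77), bright display → palatable (pays 61).
  Toxic: dull display gives 77 − 4 = 73; bright display gives 61 − 3 = 58. No deviation. ✓
  Palatable: bright display gives 61 − 9 = 52; dull display gives 77 − 4 = 73. Would deviate. ✗
Neither assignment is incentive-compatible.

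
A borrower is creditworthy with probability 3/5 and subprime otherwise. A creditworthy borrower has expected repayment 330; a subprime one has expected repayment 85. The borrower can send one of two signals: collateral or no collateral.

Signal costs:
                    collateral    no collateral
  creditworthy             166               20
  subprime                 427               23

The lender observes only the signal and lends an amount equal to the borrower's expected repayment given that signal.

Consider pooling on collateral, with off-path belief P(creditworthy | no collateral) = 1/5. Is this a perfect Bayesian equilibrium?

At the pooled signal (collateral) the lender holds the prior 3/5 and pays 3/5·330 + 2/5·85 = 232. Off-path (no collateral) belief 1/5 gives 1/5·330 + 4/5·85 = 134.
Creditworthy: collateral gives 232 − 166 = 66; no collateral gives 134 − 20 = 114. Deviates. ✗
Subprime: collateral gives 232 − 427 = -195; no collateral gives 134 − 23 = 111. Deviates. ✗

No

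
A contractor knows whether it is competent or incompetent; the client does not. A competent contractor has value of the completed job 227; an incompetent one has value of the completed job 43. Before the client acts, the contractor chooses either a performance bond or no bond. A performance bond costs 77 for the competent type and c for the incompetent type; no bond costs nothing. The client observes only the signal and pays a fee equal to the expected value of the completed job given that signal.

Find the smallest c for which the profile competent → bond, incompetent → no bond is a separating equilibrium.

184

Under separation: bond → competent (pays 227); no bond → incompetent (pays 43).
Competent: 227 − 77 = 150 ≥ 43 − 0 = 43. Holds regardless of c. ✓
Incompetent: 43 − 0 ≥ 227 − c, so c ≥ 227 − 43 = 184.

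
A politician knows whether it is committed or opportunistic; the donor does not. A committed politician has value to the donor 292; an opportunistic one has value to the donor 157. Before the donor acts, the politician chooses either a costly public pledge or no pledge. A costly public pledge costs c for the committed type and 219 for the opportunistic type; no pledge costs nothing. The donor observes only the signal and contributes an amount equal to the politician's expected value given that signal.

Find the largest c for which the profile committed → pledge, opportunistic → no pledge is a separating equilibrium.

Under separation: pledge → committed (pays 292); no pledge → opportunistic (pays 157).
Opportunistic: 157 − 0 = 157 ≥ 292 − 219 = 73. Holds regardless of c. ✓
Committed: 292 − c ≥ 157 − 0, so c ≤ 292 − 157 = 135.

135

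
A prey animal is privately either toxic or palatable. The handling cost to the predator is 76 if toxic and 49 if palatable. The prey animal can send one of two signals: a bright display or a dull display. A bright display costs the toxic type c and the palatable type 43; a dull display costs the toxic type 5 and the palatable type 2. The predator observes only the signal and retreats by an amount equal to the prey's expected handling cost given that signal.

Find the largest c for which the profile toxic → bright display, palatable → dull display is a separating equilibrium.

32

Under separation: bright display → toxic (pays 76); dull display → palatable (pays 49).
Palatable: 49 − 2 = 47 ≥ 76 − 43 = 33. Holds regardless of c. ✓
Toxic: 76 − c ≥ 49 − 5, so c ≤ 76 − 44 = 32.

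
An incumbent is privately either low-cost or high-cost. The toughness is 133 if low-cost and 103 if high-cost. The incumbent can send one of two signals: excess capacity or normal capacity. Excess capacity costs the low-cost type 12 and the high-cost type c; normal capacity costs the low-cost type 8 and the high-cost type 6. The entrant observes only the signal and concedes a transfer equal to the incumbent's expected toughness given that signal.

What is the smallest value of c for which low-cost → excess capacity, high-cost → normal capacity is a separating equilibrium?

36

Under separation: excess capacity → low-cost (pays 133); normal capacity → high-cost (pays 103).
Low-cost: 133 − 12 = 121 ≥ 103 − 8 = 95. Holds regardless of c. ✓
High-cost: 103 − 6 ≥ 133 − c, so c ≥ 133 − 97 = 36.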